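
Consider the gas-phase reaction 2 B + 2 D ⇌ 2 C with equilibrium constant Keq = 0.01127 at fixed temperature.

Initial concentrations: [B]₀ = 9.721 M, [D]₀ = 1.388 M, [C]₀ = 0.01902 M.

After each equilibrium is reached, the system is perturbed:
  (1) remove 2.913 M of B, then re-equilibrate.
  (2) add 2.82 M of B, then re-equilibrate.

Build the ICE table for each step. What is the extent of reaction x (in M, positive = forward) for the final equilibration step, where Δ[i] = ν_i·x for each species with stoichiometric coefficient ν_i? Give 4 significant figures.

x = 0.06197 M

Q₀ = 1.9871e-06 vs Keq = 0.01127 ⇒ Q<K, forward
Step 1:
                  B         D         C
  I           9.721     1.388   0.01902
  C         -0.6704   -0.6704    0.6704
  E           9.051    0.7176    0.6894
  solve Keq expr → x = 0.3352; check Q = 0.01127
Then remove 2.913 M of B.
Step 2:
                  B         D         C
  I           6.138    0.7176    0.6894
  C          0.1274    0.1274   -0.1274
  E           6.265     0.845     0.562
  solve Keq expr → x = -0.06372; check Q = 0.01127
Then add 2.82 M of B.
Step 3:
                  B         D         C
  I           9.085     0.845     0.562
  C         -0.1239   -0.1239    0.1239
  E           8.961    0.7211     0.686
  solve Keq expr → x = 0.06197; check Q = 0.01127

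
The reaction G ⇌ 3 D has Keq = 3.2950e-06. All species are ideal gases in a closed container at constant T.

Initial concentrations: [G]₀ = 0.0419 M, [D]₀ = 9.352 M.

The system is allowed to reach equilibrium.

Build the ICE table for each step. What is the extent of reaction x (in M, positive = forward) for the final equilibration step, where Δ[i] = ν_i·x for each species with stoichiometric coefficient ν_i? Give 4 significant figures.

Q₀ = 1.9521e+04 vs Keq = 3.2950e-06 ⇒ Q>K, reverse
Step 1:
                    G           D
  init         0.0419       9.352
  Δ              3.11       -9.33
  eq            3.152     0.02182
  solve Keq expr → x = -3.11; check Q = 3.2950e-06

x = -3.11 M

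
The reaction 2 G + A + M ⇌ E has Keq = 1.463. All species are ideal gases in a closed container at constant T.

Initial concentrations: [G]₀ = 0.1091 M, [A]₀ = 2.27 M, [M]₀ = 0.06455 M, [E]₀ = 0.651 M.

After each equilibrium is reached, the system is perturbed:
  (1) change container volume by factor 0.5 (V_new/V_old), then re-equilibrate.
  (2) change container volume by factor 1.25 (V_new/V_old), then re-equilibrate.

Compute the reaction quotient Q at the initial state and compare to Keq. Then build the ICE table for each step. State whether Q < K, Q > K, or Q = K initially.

Q₀ = 373.3; Q > K (proceeds reverse)

Q₀ = 373.3 vs Keq = 1.463 ⇒ Q>K, reverse
Step 1:
                  G         A         M         E
  Initial    0.1091      2.27   0.06455     0.651
  Change     0.4889    0.2445    0.2445   -0.2445
  Equil       0.598     2.514     0.309    0.4065
  solve Keq expr → x = -0.2445; check Q = 1.463
Then change container volume by factor 0.5 (V_new/V_old).
Step 2:
                  G         A         M         E
  Initial     1.196     5.029     0.618    0.8131
  Change    -0.5325   -0.2662   -0.2662    0.2662
  Equil      0.6636     4.763    0.3518     1.079
  solve Keq expr → x = 0.2662; check Q = 1.463
Then change container volume by factor 1.25 (V_new/V_old).
Step 3:
                  G         A         M         E
  Initial    0.5309      3.81    0.2814    0.8635
  Change     0.1164    0.0582    0.0582   -0.0582
  Equil      0.6473     3.868    0.3396    0.8053
  solve Keq expr → x = -0.0582; check Q = 1.463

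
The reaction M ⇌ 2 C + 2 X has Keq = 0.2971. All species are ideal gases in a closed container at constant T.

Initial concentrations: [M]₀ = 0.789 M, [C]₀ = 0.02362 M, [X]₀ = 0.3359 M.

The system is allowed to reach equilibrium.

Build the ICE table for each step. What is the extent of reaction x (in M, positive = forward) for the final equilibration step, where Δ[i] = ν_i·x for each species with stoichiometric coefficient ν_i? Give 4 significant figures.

x = 0.2377 M

Q₀ = 7.9782e-05 vs Keq = 0.2971 ⇒ Q<K, forward
Step 1:
                  M         C         X
  I           0.789   0.02362    0.3359
  C         -0.2377    0.4753    0.4753
  E          0.5513    0.4989    0.8112
  solve Keq expr → x = 0.2377; check Q = 0.2971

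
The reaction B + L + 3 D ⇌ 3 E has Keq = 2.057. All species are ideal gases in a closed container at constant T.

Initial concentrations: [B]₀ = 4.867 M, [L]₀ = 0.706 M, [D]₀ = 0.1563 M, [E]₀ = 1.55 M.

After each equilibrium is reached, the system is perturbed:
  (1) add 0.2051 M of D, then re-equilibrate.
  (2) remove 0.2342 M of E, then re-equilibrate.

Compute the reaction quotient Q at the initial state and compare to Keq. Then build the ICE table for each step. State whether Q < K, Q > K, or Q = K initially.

Q₀ = 283.8 vs Keq = 2.057 ⇒ Q>K, reverse
Step 1:
                  B         L         D         E
  init        4.867     0.706    0.1563      1.55
  Δ          0.1342    0.1342    0.4027   -0.4027
  eq          5.001    0.8402     0.559     1.147
  solve Keq expr → x = -0.1342; check Q = 2.057
Then add 0.2051 M of D.
Step 2:
                  B         L         D         E
  init        5.001    0.8402    0.7641     1.147
  Δ        -0.04309  -0.04309   -0.1293    0.1293
  eq          4.958    0.7972    0.6349     1.277
  solve Keq expr → x = 0.04309; check Q = 2.057
Then remove 0.2342 M of E.
Step 3:
                  B         L         D         E
  init        4.958    0.7972    0.6349     1.042
  Δ        -0.02443  -0.02443   -0.0733    0.0733
  eq          4.934    0.7727    0.5615     1.116
  solve Keq expr → x = 0.02443; check Q = 2.057

Q₀ = 283.8; Q > K (proceeds reverse)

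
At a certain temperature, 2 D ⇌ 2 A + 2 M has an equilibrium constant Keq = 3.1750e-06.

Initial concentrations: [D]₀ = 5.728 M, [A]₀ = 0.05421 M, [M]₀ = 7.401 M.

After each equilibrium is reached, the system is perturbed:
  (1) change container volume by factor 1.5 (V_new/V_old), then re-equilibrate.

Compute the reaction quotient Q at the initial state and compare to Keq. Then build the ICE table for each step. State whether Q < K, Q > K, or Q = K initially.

Q₀ = 0.004906 vs Keq = 3.1750e-06 ⇒ Q>K, reverse
Step 1:
                  D         A         M
  Initial     5.728   0.05421     7.401
  Change    0.05281  -0.05281  -0.05281
  Equil       5.781  0.001402     7.348
  solve Keq expr → x = -0.0264; check Q = 3.1750e-06
Then change container volume by factor 1.5 (V_new/V_old).
Step 2:
                  D         A         M
  Initial     3.854 9.3452e-04     4.899
  Change  -4.6696e-04 4.6696e-04 4.6696e-04
  Equil       3.853  0.001401     4.899
  solve Keq expr → x = 2.3348e-04; check Q = 3.1750e-06

Q₀ = 0.004906; Q > K (proceeds reverse)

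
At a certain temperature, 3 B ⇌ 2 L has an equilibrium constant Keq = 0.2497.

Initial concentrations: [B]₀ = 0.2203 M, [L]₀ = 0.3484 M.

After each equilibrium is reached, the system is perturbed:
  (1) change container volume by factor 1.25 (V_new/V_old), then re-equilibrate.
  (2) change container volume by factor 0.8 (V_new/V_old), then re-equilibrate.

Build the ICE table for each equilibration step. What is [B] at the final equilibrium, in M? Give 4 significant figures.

Q₀ = 11.35 vs Keq = 0.2497 ⇒ Q>K, reverse
Step 1:
                   B          L
  Initial     0.2203     0.3484
  Change      0.2674    -0.1782
  Equil       0.4877     0.1702
  solve Keq expr → x = -0.08912; check Q = 0.2497
Then change container volume by factor 1.25 (V_new/V_old).
Step 2:
                   B          L
  Initial     0.3901     0.1361
  Change     0.01262  -0.008415
  Equil       0.4027     0.1277
  solve Keq expr → x = -0.004207; check Q = 0.2497
Then change container volume by factor 0.8 (V_new/V_old).
Step 3:
                   B          L
  Initial     0.5034     0.1596
  Change    -0.01578    0.01052
  Equil       0.4877     0.1702
  solve Keq expr → x = 0.005259; check Q = 0.2497

[B]_eq = 0.4877 M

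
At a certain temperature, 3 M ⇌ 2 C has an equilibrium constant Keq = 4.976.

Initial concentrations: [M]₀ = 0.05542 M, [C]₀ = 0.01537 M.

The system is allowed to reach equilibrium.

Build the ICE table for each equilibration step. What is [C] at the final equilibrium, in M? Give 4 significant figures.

Q₀ = 1.388 vs Keq = 4.976 ⇒ Q<K, forward
Step 1:
                  M         C
  init      0.05542   0.01537
  Δ       -0.009679  0.006452
  eq        0.04574   0.02182
  solve Keq expr → x = 0.003226; check Q = 4.976

[C]_eq = 0.02182 M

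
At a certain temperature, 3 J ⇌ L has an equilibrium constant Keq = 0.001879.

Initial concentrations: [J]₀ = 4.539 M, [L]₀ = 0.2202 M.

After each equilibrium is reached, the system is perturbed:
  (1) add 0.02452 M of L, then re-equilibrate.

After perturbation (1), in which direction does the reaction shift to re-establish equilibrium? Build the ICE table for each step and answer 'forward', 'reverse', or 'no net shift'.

Q₀ = 0.002355 vs Keq = 0.001879 ⇒ Q>K, reverse
Step 1:
                  J         L
  init        4.539    0.2202
  Δ         0.09842  -0.03281
  eq          4.637    0.1874
  solve Keq expr → x = -0.03281; check Q = 0.001879
Then add 0.02452 M of L.
Step 2:
                  J         L
  init        4.637    0.2119
  Δ         0.05378  -0.01793
  eq          4.691     0.194
  solve Keq expr → x = -0.01793; check Q = 0.001879

Direction: reverse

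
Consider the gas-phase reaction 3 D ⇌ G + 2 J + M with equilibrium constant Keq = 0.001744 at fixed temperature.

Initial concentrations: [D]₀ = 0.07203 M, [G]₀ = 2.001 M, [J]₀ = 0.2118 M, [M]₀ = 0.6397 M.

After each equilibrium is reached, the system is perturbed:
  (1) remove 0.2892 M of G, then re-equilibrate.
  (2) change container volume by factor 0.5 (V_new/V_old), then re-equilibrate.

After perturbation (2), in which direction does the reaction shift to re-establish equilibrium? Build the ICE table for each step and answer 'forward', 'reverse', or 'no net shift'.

Q₀ = 153.7 vs Keq = 0.001744 ⇒ Q>K, reverse
Step 1:
                    D           G           J           M
  Initial     0.07203       2.001      0.2118      0.6397
  Change       0.3035     -0.1012     -0.2023     -0.1012
  Equil        0.3755         1.9    0.009499      0.5385
  solve Keq expr → x = -0.1012; check Q = 0.001744
Then remove 0.2892 M of G.
Step 2:
                    D           G           J           M
  Initial      0.3755       1.611    0.009499      0.5385
  Change    -0.001148  3.8273e-04  7.6547e-04  3.8273e-04
  Equil        0.3743       1.611     0.01026      0.5389
  solve Keq expr → x = 3.8273e-04; check Q = 0.001744
Then change container volume by factor 0.5 (V_new/V_old).
Step 3:
                    D           G           J           M
  Initial      0.7487       3.222     0.02053       1.078
  Change     0.008603   -0.002868   -0.005736   -0.002868
  Equil        0.7573       3.219     0.01479       1.075
  solve Keq expr → x = -0.002868; check Q = 0.001744

Direction: reverse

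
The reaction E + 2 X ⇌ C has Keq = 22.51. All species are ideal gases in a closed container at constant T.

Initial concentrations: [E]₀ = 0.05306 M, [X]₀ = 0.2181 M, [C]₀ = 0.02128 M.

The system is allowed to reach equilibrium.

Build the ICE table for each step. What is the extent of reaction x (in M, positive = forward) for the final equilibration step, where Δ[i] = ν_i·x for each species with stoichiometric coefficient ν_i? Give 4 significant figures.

Q₀ = 8.431 vs Keq = 22.51 ⇒ Q<K, forward
Step 1:
                  E         X         C
  I         0.05306    0.2181   0.02128
  C         -0.0126  -0.02521    0.0126
  E         0.04046    0.1929   0.03388
  solve Keq expr → x = 0.0126; check Q = 22.51

x = 0.0126 M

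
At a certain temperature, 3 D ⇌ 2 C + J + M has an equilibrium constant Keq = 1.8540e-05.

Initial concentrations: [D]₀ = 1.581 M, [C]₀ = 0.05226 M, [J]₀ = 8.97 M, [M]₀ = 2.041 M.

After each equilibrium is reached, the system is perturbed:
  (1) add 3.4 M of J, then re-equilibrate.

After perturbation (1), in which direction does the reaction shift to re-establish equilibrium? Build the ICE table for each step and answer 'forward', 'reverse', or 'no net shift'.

Q₀ = 0.01265 vs Keq = 1.8540e-05 ⇒ Q>K, reverse
Step 1:
                   D          C          J          M
  init         1.581    0.05226       8.97      2.041
  Δ          0.07515    -0.0501   -0.02505   -0.02505
  eq           1.656   0.002161      8.945      2.016
  solve Keq expr → x = -0.02505; check Q = 1.8540e-05
Then add 3.4 M of J.
Step 2:
                   D          C          J          M
  init         1.656   0.002161      12.34      2.016
  Δ       4.8095e-04 -3.2063e-04 -1.6032e-04 -1.6032e-04
  eq           1.657    0.00184      12.34      2.016
  solve Keq expr → x = -1.6032e-04; check Q = 1.8540e-05

Direction: reverse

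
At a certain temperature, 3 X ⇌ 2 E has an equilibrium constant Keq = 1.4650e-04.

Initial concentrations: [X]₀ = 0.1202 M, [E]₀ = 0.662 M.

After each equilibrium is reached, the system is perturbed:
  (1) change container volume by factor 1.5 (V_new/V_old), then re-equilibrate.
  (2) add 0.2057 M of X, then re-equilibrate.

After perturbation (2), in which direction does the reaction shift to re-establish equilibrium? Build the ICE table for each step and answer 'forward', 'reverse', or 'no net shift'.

Direction: forward

Q₀ = 252.3 vs Keq = 1.4650e-04 ⇒ Q>K, reverse
Step 1:
                   X          E
  init        0.1202      0.662
  Δ           0.9723    -0.6482
  eq           1.092    0.01382
  solve Keq expr → x = -0.3241; check Q = 1.4650e-04
Then change container volume by factor 1.5 (V_new/V_old).
Step 2:
                   X          E
  init        0.7283   0.009214
  Δ         0.002479  -0.001652
  eq          0.7308   0.007562
  solve Keq expr → x = -8.2617e-04; check Q = 1.4650e-04
Then add 0.2057 M of X.
Step 3:
                   X          E
  init        0.9365   0.007562
  Δ         -0.00498    0.00332
  eq          0.9315    0.01088
  solve Keq expr → x = 0.00166; check Q = 1.4650e-04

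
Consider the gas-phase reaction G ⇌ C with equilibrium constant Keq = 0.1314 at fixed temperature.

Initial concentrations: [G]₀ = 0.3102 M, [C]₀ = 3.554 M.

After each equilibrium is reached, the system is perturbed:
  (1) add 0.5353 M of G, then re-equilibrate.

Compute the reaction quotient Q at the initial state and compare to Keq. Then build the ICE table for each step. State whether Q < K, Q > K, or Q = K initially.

Q₀ = 11.46; Q > K (proceeds reverse)

Q₀ = 11.46 vs Keq = 0.1314 ⇒ Q>K, reverse
Step 1:
                  G         C
  I          0.3102     3.554
  C           3.105    -3.105
  E           3.415    0.4488
  solve Keq expr → x = -3.105; check Q = 0.1314
Then add 0.5353 M of G.
Step 2:
                  G         C
  I           3.951    0.4488
  C        -0.06217   0.06217
  E           3.889     0.511
  solve Keq expr → x = 0.06217; check Q = 0.1314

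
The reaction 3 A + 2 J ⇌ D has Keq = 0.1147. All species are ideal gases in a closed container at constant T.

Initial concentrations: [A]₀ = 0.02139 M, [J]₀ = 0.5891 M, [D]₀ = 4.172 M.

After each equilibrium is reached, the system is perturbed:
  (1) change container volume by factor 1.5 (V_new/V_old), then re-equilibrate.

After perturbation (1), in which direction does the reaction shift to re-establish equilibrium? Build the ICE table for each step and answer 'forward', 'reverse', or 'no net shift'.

Q₀ = 1.2284e+06 vs Keq = 0.1147 ⇒ Q>K, reverse
Step 1:
                   A          J          D
  I          0.02139     0.5891      4.172
  C            2.001      1.334    -0.6668
  E            2.022      1.923      3.505
  solve Keq expr → x = -0.6668; check Q = 0.1147
Then change container volume by factor 1.5 (V_new/V_old).
Step 2:
                   A          J          D
  I            1.348      1.282      2.337
  C           0.5541     0.3694    -0.1847
  E            1.902      1.651      2.152
  solve Keq expr → x = -0.1847; check Q = 0.1147

Direction: reverse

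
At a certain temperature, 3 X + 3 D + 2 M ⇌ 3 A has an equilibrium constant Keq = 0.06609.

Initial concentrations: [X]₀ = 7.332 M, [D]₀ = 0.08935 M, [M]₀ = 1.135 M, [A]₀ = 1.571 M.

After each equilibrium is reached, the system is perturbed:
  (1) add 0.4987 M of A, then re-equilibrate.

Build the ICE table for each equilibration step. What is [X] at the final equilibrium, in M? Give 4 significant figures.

Q₀ = 10.7 vs Keq = 0.06609 ⇒ Q>K, reverse
Step 1:
                    X           D           M           A
  I             7.332     0.08935       1.135       1.571
  C            0.2653      0.2653      0.1769     -0.2653
  E             7.597      0.3547       1.312       1.306
  solve Keq expr → x = -0.08845; check Q = 0.06609
Then add 0.4987 M of A.
Step 2:
                    X           D           M           A
  I             7.597      0.3547       1.312       1.804
  C            0.0914      0.0914     0.06094     -0.0914
  E             7.689      0.4461       1.373       1.713
  solve Keq expr → x = -0.03047; check Q = 0.06609

[X]_eq = 7.689 M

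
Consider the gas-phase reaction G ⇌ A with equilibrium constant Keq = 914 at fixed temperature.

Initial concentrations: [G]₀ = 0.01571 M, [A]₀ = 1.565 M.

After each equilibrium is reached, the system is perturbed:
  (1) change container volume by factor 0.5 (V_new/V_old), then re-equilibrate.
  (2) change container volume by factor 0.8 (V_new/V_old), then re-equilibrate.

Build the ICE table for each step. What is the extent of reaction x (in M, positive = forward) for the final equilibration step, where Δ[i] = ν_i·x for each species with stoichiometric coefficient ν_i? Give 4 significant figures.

x = 0 M

Q₀ = 99.62 vs Keq = 914 ⇒ Q<K, forward
Step 1:
                  G         A
  I         0.01571     1.565
  C        -0.01398   0.01398
  E        0.001728     1.579
  solve Keq expr → x = 0.01398; check Q = 914
Then change container volume by factor 0.5 (V_new/V_old).
Step 2:
                  G         A
  I        0.003455     3.158
  C               0         0
  E        0.003455     3.158
  solve Keq expr → x = 0; check Q = 914
Then change container volume by factor 0.8 (V_new/V_old).
Step 3:
                  G         A
  I        0.004319     3.947
  C               0         0
  E        0.004319     3.947
  solve Keq expr → x = 0; check Q = 914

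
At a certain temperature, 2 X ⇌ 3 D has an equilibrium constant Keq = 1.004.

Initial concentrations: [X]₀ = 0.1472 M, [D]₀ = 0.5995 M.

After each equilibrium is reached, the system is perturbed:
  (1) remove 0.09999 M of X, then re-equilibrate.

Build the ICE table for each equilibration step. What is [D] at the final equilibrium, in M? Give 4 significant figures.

Q₀ = 9.944 vs Keq = 1.004 ⇒ Q>K, reverse
Step 1:
                    X           D
  init         0.1472      0.5995
  Δ            0.1216     -0.1824
  eq           0.2688      0.4171
  solve Keq expr → x = -0.06081; check Q = 1.004
Then remove 0.09999 M of X.
Step 2:
                    X           D
  init         0.1688      0.4171
  Δ           0.04176    -0.06264
  eq           0.2106      0.3544
  solve Keq expr → x = -0.02088; check Q = 1.004

[D]_eq = 0.3544 M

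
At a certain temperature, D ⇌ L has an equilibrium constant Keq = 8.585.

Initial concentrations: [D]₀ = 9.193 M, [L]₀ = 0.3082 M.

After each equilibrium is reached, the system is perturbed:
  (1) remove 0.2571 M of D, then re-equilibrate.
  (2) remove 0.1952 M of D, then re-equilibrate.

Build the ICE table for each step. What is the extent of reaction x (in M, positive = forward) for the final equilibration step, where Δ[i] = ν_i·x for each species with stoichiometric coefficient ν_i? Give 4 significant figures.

x = -0.1748 M

Q₀ = 0.03353 vs Keq = 8.585 ⇒ Q<K, forward
Step 1:
                  D         L
  I           9.193    0.3082
  C          -8.202     8.202
  E          0.9913      8.51
  solve Keq expr → x = 8.202; check Q = 8.585
Then remove 0.2571 M of D.
Step 2:
                  D         L
  I          0.7342      8.51
  C          0.2303   -0.2303
  E          0.9644      8.28
  solve Keq expr → x = -0.2303; check Q = 8.585
Then remove 0.1952 M of D.
Step 3:
                  D         L
  I          0.7692      8.28
  C          0.1748   -0.1748
  E          0.9441     8.105
  solve Keq expr → x = -0.1748; check Q = 8.585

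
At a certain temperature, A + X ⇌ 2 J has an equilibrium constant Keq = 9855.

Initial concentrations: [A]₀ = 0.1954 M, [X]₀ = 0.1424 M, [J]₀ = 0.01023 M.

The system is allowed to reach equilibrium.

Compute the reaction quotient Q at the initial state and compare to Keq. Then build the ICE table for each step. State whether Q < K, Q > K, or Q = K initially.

Q₀ = 0.003761; Q < K (proceeds forward)

Q₀ = 0.003761 vs Keq = 9855 ⇒ Q<K, forward
Step 1:
                  A         X         J
  init       0.1954    0.1424   0.01023
  Δ         -0.1422   -0.1422    0.2845
  eq        0.05317 1.6576e-04    0.2947
  solve Keq expr → x = 0.1422; check Q = 9855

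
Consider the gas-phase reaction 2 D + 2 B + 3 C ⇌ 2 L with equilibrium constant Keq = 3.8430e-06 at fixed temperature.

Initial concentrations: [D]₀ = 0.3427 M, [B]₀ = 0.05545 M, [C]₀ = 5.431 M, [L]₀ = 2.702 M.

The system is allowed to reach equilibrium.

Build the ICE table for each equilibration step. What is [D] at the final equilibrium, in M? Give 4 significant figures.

Q₀ = 126.2 vs Keq = 3.8430e-06 ⇒ Q>K, reverse
Step 1:
                    D           B           C           L
  I            0.3427     0.05545       5.431       2.702
  C             2.359       2.359       3.538      -2.359
  E             2.701       2.414       8.969      0.3434
  solve Keq expr → x = -1.179; check Q = 3.8430e-06

[D]_eq = 2.701 M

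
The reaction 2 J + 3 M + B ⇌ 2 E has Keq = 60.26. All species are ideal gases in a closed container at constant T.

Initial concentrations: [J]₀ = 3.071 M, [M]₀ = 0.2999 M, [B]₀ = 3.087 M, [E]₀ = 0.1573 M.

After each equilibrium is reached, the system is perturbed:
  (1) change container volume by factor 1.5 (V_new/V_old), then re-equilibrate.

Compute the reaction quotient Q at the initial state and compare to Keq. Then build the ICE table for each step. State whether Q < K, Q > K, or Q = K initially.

Q₀ = 0.03151 vs Keq = 60.26 ⇒ Q<K, forward
Step 1:
                  J         M         B         E
  I           3.071    0.2999     3.087    0.1573
  C         -0.1723   -0.2584  -0.08613    0.1723
  E           2.899    0.0415     3.001    0.3296
  solve Keq expr → x = 0.08613; check Q = 60.26
Then change container volume by factor 1.5 (V_new/V_old).
Step 2:
                  J         M         B         E
  I           1.932   0.02767     2.001    0.2197
  C         0.01192   0.01787  0.005958  -0.01192
  E           1.944   0.04554     2.007    0.2078
  solve Keq expr → x = -0.005958; check Q = 60.26

Q₀ = 0.03151; Q < K (proceeds forward)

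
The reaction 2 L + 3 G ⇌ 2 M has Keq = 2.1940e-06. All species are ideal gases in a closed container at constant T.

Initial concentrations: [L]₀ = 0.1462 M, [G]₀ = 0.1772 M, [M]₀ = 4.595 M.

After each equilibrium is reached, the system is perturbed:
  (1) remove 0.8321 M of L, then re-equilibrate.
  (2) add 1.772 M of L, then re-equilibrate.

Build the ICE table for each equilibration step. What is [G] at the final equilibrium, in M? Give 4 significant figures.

[G]_eq = 6.849 M

Q₀ = 1.7754e+05 vs Keq = 2.1940e-06 ⇒ Q>K, reverse
Step 1:
                  L         G         M
  I          0.1462    0.1772     4.595
  C           4.471     6.707    -4.471
  E           4.618     6.884    0.1235
  solve Keq expr → x = -2.236; check Q = 2.1940e-06
Then remove 0.8321 M of L.
Step 2:
                  L         G         M
  I           3.786     6.884    0.1235
  C           0.021    0.0315    -0.021
  E           3.807     6.916    0.1025
  solve Keq expr → x = -0.0105; check Q = 2.1940e-06
Then add 1.772 M of L.
Step 3:
                  L         G         M
  I           5.579     6.916    0.1025
  C        -0.04439  -0.06659   0.04439
  E           5.534     6.849    0.1469
  solve Keq expr → x = 0.0222; check Q = 2.1940e-06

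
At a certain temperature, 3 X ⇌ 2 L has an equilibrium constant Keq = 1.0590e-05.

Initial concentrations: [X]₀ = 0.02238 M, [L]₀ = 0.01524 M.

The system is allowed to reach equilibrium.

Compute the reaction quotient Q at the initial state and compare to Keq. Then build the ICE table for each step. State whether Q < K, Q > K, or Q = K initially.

Q₀ = 20.72; Q > K (proceeds reverse)

Q₀ = 20.72 vs Keq = 1.0590e-05 ⇒ Q>K, reverse
Step 1:
                  X         L
  I         0.02238   0.01524
  C         0.02281  -0.01521
  E         0.04519 3.1265e-05
  solve Keq expr → x = -0.007604; check Q = 1.0590e-05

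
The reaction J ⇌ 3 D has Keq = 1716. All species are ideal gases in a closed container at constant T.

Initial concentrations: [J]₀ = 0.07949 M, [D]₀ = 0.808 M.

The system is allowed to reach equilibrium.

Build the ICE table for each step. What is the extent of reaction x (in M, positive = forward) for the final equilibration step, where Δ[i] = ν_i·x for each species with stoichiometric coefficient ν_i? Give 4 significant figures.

Q₀ = 6.636 vs Keq = 1716 ⇒ Q<K, forward
Step 1:
                   J          D
  Initial    0.07949      0.808
  Change    -0.07883     0.2365
  Equil   6.6402e-04      1.044
  solve Keq expr → x = 0.07883; check Q = 1716

x = 0.07883 M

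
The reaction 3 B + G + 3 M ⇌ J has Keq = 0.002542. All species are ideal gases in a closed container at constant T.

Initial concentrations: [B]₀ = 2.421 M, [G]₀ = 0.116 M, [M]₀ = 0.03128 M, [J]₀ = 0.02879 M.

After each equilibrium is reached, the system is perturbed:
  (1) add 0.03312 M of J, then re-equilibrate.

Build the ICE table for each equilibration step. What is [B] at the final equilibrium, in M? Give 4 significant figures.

[B]_eq = 2.606 M

Q₀ = 571.5 vs Keq = 0.002542 ⇒ Q>K, reverse
Step 1:
                    B           G           M           J
  I             2.421       0.116     0.03128     0.02879
  C           0.08634     0.02878     0.08634    -0.02878
  E             2.507      0.1448      0.1176  9.4404e-06
  solve Keq expr → x = -0.02878; check Q = 0.002542
Then add 0.03312 M of J.
Step 2:
                    B           G           M           J
  I             2.507      0.1448      0.1176     0.03313
  C           0.09914     0.03305     0.09914    -0.03305
  E             2.606      0.1778      0.2168  8.1529e-05
  solve Keq expr → x = -0.03305; check Q = 0.002542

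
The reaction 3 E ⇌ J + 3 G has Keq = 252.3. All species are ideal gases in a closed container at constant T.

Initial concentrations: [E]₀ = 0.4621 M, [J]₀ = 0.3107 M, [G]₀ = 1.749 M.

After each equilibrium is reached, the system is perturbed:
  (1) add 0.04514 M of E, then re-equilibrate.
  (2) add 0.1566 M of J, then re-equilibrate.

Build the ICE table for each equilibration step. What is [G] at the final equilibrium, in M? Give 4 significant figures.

[G]_eq = 1.997 M

Q₀ = 16.85 vs Keq = 252.3 ⇒ Q<K, forward
Step 1:
                  E         J         G
  Initial    0.4621    0.3107     1.749
  Change    -0.2332   0.07774    0.2332
  Equil      0.2289    0.3884     1.982
  solve Keq expr → x = 0.07774; check Q = 252.3
Then add 0.04514 M of E.
Step 2:
                  E         J         G
  Initial     0.274    0.3884     1.982
  Change   -0.03821   0.01274   0.03821
  Equil      0.2358    0.4012      2.02
  solve Keq expr → x = 0.01274; check Q = 252.3
Then add 0.1566 M of J.
Step 3:
                  E         J         G
  Initial    0.2358    0.5578      2.02
  Change    0.02316  -0.00772  -0.02316
  Equil       0.259    0.5501     1.997
  solve Keq expr → x = -0.00772; check Q = 252.3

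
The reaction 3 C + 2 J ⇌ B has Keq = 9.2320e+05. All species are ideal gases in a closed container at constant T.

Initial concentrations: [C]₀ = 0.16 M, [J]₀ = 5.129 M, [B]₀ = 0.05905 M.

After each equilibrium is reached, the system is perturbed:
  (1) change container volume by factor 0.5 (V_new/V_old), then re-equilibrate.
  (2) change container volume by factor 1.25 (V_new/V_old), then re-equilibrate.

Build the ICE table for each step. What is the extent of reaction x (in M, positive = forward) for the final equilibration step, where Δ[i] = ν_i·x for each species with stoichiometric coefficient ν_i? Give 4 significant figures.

Q₀ = 0.548 vs Keq = 9.2320e+05 ⇒ Q<K, forward
Step 1:
                   C          J          B
  Initial       0.16      5.129    0.05905
  Change     -0.1583    -0.1055    0.05277
  Equil     0.001687      5.023     0.1118
  solve Keq expr → x = 0.05277; check Q = 9.2320e+05
Then change container volume by factor 0.5 (V_new/V_old).
Step 2:
                   C          J          B
  Initial   0.003374      10.05     0.2236
  Change   -0.002033  -0.001356 6.7779e-04
  Equil      0.00134      10.05     0.2243
  solve Keq expr → x = 6.7779e-04; check Q = 9.2320e+05
Then change container volume by factor 1.25 (V_new/V_old).
Step 3:
                   C          J          B
  Initial   0.001072      8.036     0.1795
  Change  3.7120e-04 2.4747e-04 -1.2373e-04
  Equil     0.001443      8.037     0.1793
  solve Keq expr → x = -1.2373e-04; check Q = 9.2320e+05

x = -1.2373e-04 M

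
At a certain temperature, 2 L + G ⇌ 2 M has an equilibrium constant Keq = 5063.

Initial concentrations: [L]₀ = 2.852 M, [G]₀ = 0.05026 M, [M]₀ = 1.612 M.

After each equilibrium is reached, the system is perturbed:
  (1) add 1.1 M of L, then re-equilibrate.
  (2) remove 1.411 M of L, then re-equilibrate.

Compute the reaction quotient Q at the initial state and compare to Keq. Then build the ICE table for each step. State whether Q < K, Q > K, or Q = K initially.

Q₀ = 6.356; Q < K (proceeds forward)

Q₀ = 6.356 vs Keq = 5063 ⇒ Q<K, forward
Step 1:
                   L          G          M
  I            2.852    0.05026      1.612
  C          -0.1004   -0.05018     0.1004
  E            2.752 7.6490e-05      1.712
  solve Keq expr → x = 0.05018; check Q = 5063
Then add 1.1 M of L.
Step 2:
                   L          G          M
  I            3.852 7.6490e-05      1.712
  C       -7.4893e-05 -3.7446e-05 7.4893e-05
  E            3.852 3.9044e-05      1.712
  solve Keq expr → x = 3.7446e-05; check Q = 5063
Then remove 1.411 M of L.
Step 3:
                   L          G          M
  I            2.441 3.9044e-05      1.712
  C       1.1635e-04 5.8174e-05 -1.1635e-04
  E            2.441 9.7218e-05      1.712
  solve Keq expr → x = -5.8174e-05; check Q = 5063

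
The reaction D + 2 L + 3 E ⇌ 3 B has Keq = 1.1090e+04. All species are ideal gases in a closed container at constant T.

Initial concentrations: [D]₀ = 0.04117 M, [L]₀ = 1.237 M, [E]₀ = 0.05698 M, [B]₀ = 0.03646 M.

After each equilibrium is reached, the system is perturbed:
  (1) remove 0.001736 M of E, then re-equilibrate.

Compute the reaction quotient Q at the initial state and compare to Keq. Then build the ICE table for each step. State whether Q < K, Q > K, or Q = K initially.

Q₀ = 4.159; Q < K (proceeds forward)

Q₀ = 4.159 vs Keq = 1.1090e+04 ⇒ Q<K, forward
Step 1:
                    D           L           E           B
  init        0.04117       1.237     0.05698     0.03646
  Δ          -0.01532    -0.03063    -0.04595     0.04595
  eq          0.02585       1.206     0.01103     0.08241
  solve Keq expr → x = 0.01532; check Q = 1.1090e+04
Then remove 0.001736 M of E.
Step 2:
                    D           L           E           B
  init        0.02585       1.206    0.009293     0.08241
  Δ        4.8884e-04  9.7767e-04    0.001467   -0.001467
  eq          0.02634       1.207     0.01076     0.08094
  solve Keq expr → x = -4.8884e-04; check Q = 1.1090e+04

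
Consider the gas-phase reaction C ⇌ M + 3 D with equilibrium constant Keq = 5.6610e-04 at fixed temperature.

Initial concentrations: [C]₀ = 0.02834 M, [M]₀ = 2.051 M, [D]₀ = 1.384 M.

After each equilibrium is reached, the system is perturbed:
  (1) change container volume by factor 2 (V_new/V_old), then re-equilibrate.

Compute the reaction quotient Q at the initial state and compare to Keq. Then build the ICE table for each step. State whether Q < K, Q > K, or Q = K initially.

Q₀ = 191.9 vs Keq = 5.6610e-04 ⇒ Q>K, reverse
Step 1:
                  C         M         D
  Initial   0.02834     2.051     1.384
  Change      0.443    -0.443    -1.329
  Equil      0.4714     1.608   0.05495
  solve Keq expr → x = -0.443; check Q = 5.6610e-04
Then change container volume by factor 2 (V_new/V_old).
Step 2:
                  C         M         D
  Initial    0.2357     0.804   0.02748
  Change   -0.00886   0.00886   0.02658
  Equil      0.2268    0.8129   0.05406
  solve Keq expr → x = 0.00886; check Q = 5.6610e-04

Q₀ = 191.9; Q > K (proceeds reverse)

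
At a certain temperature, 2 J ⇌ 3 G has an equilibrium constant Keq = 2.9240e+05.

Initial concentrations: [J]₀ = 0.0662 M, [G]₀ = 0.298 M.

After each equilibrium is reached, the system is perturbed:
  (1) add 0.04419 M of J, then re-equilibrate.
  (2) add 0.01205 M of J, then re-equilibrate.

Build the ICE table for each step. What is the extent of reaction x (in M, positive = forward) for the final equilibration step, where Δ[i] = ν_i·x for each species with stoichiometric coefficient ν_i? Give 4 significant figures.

Q₀ = 6.039 vs Keq = 2.9240e+05 ⇒ Q<K, forward
Step 1:
                    J           G
  init         0.0662       0.298
  Δ          -0.06574     0.09861
  eq       4.6190e-04      0.3966
  solve Keq expr → x = 0.03287; check Q = 2.9240e+05
Then add 0.04419 M of J.
Step 2:
                    J           G
  init        0.04465      0.3966
  Δ          -0.04407      0.0661
  eq       5.8207e-04      0.4627
  solve Keq expr → x = 0.02203; check Q = 2.9240e+05
Then add 0.01205 M of J.
Step 3:
                    J           G
  init        0.01263      0.4627
  Δ          -0.01202     0.01802
  eq       6.1641e-04      0.4807
  solve Keq expr → x = 0.006008; check Q = 2.9240e+05

x = 0.006008 M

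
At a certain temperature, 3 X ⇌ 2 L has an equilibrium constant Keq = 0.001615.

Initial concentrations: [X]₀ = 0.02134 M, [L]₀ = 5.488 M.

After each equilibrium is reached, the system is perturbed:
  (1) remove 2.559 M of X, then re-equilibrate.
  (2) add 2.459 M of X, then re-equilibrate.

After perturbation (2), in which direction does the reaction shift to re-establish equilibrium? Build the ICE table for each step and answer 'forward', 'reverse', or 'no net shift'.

Q₀ = 3.0992e+06 vs Keq = 0.001615 ⇒ Q>K, reverse
Step 1:
                  X         L
  I         0.02134     5.488
  C           7.089    -4.726
  E            7.11     0.762
  solve Keq expr → x = -2.363; check Q = 0.001615
Then remove 2.559 M of X.
Step 2:
                  X         L
  I           4.551     0.762
  C          0.4655   -0.3104
  E           5.017    0.4516
  solve Keq expr → x = -0.1552; check Q = 0.001615
Then add 2.459 M of X.
Step 3:
                  X         L
  I           7.476    0.4516
  C         -0.4462    0.2974
  E            7.03     0.749
  solve Keq expr → x = 0.1487; check Q = 0.001615

Direction: forward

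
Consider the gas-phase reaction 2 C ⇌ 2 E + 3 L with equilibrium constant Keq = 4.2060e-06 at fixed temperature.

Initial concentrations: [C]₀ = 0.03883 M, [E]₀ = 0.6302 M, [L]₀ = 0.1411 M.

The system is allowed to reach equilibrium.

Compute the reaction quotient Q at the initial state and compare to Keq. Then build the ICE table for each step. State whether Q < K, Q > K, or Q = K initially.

Q₀ = 0.74 vs Keq = 4.2060e-06 ⇒ Q>K, reverse
Step 1:
                    C           E           L
  I           0.03883      0.6302      0.1411
  C           0.08993    -0.08993     -0.1349
  E            0.1288      0.5403    0.006205
  solve Keq expr → x = -0.04497; check Q = 4.2060e-06

Q₀ = 0.74; Q > K (proceeds reverse)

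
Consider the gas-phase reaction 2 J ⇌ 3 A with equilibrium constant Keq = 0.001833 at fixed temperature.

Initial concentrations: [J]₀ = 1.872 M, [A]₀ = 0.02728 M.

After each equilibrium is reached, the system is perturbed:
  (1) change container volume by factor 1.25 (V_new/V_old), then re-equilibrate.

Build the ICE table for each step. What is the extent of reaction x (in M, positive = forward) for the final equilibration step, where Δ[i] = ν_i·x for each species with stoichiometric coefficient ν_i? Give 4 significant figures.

Q₀ = 5.7932e-06 vs Keq = 0.001833 ⇒ Q<K, forward
Step 1:
                    J           A
  init          1.872     0.02728
  Δ           -0.1012      0.1518
  eq            1.771      0.1791
  solve Keq expr → x = 0.05062; check Q = 0.001833
Then change container volume by factor 1.25 (V_new/V_old).
Step 2:
                    J           A
  init          1.417      0.1433
  Δ         -0.007036     0.01055
  eq             1.41      0.1539
  solve Keq expr → x = 0.003518; check Q = 0.001833

x = 0.003518 M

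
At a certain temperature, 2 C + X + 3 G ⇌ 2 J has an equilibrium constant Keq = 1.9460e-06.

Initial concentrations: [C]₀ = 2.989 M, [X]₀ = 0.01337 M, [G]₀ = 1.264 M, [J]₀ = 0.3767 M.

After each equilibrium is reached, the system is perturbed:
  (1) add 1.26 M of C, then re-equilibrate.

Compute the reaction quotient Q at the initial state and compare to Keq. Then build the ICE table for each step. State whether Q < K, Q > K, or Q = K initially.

Q₀ = 0.5883; Q > K (proceeds reverse)

Q₀ = 0.5883 vs Keq = 1.9460e-06 ⇒ Q>K, reverse
Step 1:
                    C           X           G           J
  Initial       2.989     0.01337       1.264      0.3767
  Change       0.3716      0.1858      0.5573     -0.3716
  Equil         3.361      0.1991       1.821    0.005142
  solve Keq expr → x = -0.1858; check Q = 1.9460e-06
Then add 1.26 M of C.
Step 2:
                    C           X           G           J
  Initial       4.621      0.1991       1.821    0.005142
  Change    -0.001892 -9.4593e-04   -0.002838    0.001892
  Equil         4.619      0.1982       1.818    0.007034
  solve Keq expr → x = 9.4593e-04; check Q = 1.9460e-06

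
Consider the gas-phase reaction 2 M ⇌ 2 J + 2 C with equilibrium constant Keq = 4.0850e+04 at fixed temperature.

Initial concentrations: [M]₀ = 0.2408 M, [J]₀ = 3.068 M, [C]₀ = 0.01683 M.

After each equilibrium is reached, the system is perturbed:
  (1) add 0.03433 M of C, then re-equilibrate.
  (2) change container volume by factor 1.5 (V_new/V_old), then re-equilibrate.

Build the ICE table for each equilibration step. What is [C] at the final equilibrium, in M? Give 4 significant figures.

Q₀ = 0.04598 vs Keq = 4.0850e+04 ⇒ Q<K, forward
Step 1:
                   M          J          C
  Initial     0.2408      3.068    0.01683
  Change     -0.2367     0.2367     0.2367
  Equil     0.004145      3.305     0.2535
  solve Keq expr → x = 0.1183; check Q = 4.0850e+04
Then add 0.03433 M of C.
Step 2:
                   M          J          C
  Initial   0.004145      3.305     0.2878
  Change  5.5151e-04 -5.5151e-04 -5.5151e-04
  Equil     0.004696      3.304     0.2873
  solve Keq expr → x = -2.7576e-04; check Q = 4.0850e+04
Then change container volume by factor 1.5 (V_new/V_old).
Step 3:
                   M          J          C
  Initial   0.003131      2.203     0.1915
  Change   -0.001031   0.001031   0.001031
  Equil     0.002099      2.204     0.1925
  solve Keq expr → x = 5.1568e-04; check Q = 4.0850e+04

[C]_eq = 0.1925 M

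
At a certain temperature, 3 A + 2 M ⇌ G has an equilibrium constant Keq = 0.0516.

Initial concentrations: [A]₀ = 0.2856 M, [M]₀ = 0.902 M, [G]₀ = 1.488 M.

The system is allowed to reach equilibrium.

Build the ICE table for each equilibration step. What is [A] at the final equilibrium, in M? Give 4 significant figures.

[A]_eq = 1.759 M

Q₀ = 78.51 vs Keq = 0.0516 ⇒ Q>K, reverse
Step 1:
                  A         M         G
  Initial    0.2856     0.902     1.488
  Change      1.473    0.9822   -0.4911
  Equil       1.759     1.884    0.9969
  solve Keq expr → x = -0.4911; check Q = 0.0516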